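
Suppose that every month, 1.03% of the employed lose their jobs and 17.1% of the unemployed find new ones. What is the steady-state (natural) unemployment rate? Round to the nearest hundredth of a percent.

Steady-state unemployment rate ≈ 5.68%.

At steady state the flows balance: s·E = f·U, so U/(E+U) = s/(s+f).
u* = 1.03 / (1.03 + 17.1) = 1.03 / 18.13 = 5.68%.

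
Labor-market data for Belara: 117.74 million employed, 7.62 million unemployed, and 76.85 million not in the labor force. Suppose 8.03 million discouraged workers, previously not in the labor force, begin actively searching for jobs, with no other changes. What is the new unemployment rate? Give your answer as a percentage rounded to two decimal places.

New unemployment rate ≈ 11.73%.

Initially, labor force = 117.74 + 7.62 = 125.36 million, so u = 7.62/125.36 = 6.08%.
After the change, unemployed and labor force both rise by 8.03 → E = 117.74, U = 15.65, labor force = 133.39 million.
New unemployment rate = 15.65 / 133.39 = 11.73%.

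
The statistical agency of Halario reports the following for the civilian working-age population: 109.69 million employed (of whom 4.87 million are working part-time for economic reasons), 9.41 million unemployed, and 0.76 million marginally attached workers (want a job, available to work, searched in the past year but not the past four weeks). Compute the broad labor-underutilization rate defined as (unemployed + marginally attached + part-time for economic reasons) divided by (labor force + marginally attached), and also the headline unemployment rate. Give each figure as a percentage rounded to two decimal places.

Broad underutilization rate ≈ 12.55%; headline unemployment rate ≈ 7.90%.

Labor force = 109.69 + 9.41 = 119.10 million.
Numerator = 9.41 + 0.76 + 4.87 = 15.04 million.
Denominator = 119.10 + 0.76 = 119.86 million.
Broad rate = 15.04 / 119.86 = 12.55%.
Headline unemployment rate = 9.41 / 119.10 = 7.90%.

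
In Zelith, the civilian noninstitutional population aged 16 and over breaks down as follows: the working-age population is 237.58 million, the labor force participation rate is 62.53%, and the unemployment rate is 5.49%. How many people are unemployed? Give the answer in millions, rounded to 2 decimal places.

About 8.16 million are unemployed.

Labor force = 0.6253 × 237.58 = 148.56 million.
Unemployed = 0.0549 × 148.56 ≈ 8.16 million.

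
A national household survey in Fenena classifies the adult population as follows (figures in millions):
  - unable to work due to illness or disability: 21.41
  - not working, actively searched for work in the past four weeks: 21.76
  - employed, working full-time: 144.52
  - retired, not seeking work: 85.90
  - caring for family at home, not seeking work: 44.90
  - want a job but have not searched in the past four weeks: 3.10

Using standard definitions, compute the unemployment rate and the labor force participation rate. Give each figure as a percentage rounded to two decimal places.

Unemployment rate ≈ 13.09%; labor force participation rate ≈ 51.71%.

Employed = 144.52 million.
Unemployed = 21.76 million.
Labor force = 144.52 + 21.76 = 166.28 million.
Not in labor force = 21.41 + 85.90 + 44.90 + 3.10 = 155.31 million (those not working and not actively searching are outside the labor force — including those who want a job but have given up searching).
Civilian working-age population = 166.28 + 155.31 = 321.59 million.
Unemployment rate = 21.76 / 166.28 = 13.09%.
Labor force participation rate = 166.28 / 321.59 = 51.71%.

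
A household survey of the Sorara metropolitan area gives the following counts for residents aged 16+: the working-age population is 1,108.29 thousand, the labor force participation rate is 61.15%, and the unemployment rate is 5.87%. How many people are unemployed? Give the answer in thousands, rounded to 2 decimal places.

Labor force = 0.6115 × 1,108.29 = 677.72 thousand.
Unemployed = 0.0587 × 677.72 ≈ 39.78 thousand.

About 39.78 thousand are unemployed.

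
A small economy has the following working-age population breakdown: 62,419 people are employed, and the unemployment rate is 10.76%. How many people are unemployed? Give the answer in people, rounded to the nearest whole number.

About 7,526 are unemployed.

Let U be the number unemployed. The labor force is E + U, and U/(E+U) = 0.1076.
So U = 0.1076 × 62,419 / (1 − 0.1076) = 6716.28 / 0.8924 ≈ 7,526.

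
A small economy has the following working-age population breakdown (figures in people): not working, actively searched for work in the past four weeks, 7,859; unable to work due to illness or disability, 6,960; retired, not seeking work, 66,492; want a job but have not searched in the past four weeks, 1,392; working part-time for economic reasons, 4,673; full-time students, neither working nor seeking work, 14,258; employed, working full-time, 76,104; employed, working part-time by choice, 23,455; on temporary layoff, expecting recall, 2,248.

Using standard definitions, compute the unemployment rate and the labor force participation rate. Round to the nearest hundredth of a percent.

Unemployment rate ≈ 8.84%; labor force participation rate ≈ 56.20%.

Employed = 4,673 + 76,104 + 23,455 = 104,232 (anyone who worked, including part-time for economic reasons, counts as employed).
Unemployed = 7,859 + 2,248 = 10,107 (jobless and actively searching, or on temporary layoff).
Labor force = 104,232 + 10,107 = 114,339.
Not in labor force = 6,960 + 66,492 + 1,392 + 14,258 = 89,102 (those not working and not actively searching are outside the labor force — including those who want a job but have given up searching).
Civilian working-age population = 114,339 + 89,102 = 203,441.
Unemployment rate = 10,107 / 114,339 = 8.84%.
Labor force participation rate = 114,339 / 203,441 = 56.20%.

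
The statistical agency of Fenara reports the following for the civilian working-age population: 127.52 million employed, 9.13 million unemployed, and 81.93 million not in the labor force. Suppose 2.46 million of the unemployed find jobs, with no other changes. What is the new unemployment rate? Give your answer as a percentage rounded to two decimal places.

Initially, labor force = 127.52 + 9.13 = 136.65 million, so u = 9.13/136.65 = 6.68%.
After the change, unemployed falls and employed rises by 2.46; labor force unchanged → E = 129.98, U = 6.67, labor force = 136.65 million.
New unemployment rate = 6.67 / 136.65 = 4.88%.

New unemployment rate ≈ 4.88%.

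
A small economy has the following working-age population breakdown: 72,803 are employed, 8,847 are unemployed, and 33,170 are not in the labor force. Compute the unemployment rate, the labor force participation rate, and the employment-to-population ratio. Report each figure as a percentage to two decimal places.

Unemployment rate ≈ 10.84%; labor force participation rate ≈ 71.11%; employment-population ratio ≈ 63.41%.

Labor force = employed + unemployed = 72,803 + 8,847 = 81,650.
Working-age population = 81,650 + 33,170 = 114,820.
Unemployment rate = 8,847 / 81,650 = 10.84%.
Labor force participation rate = 81,650 / 114,820 = 71.11%.
Employment-population ratio = 72,803 / 114,820 = 63.41%.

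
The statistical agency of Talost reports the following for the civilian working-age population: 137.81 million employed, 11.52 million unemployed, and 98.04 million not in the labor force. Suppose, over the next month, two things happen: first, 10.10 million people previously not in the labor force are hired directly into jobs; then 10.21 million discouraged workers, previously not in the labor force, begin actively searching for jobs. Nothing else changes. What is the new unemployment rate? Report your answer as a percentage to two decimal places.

Initially, labor force = 137.81 + 11.52 = 149.33 million, so u = 11.52/149.33 = 7.71%.
After the first change, employed and labor force both rise by 10.10; unemployed unchanged → E = 147.91, U = 11.52, labor force = 159.43 million.
After the second change, unemployed and labor force both rise by 10.21 → E = 147.91, U = 21.73, labor force = 169.64 million.
New unemployment rate = 21.73 / 169.64 = 12.81%.

New unemployment rate ≈ 12.81%.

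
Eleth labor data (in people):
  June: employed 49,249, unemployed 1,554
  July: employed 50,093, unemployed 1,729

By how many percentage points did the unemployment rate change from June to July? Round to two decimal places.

The unemployment rate changed by +0.28 percentage points.

June: labor force = 49,249 + 1,554 = 50,803; u = 1,554/50,803 = 3.06%.
July: labor force = 50,093 + 1,729 = 51,822; u = 1,729/51,822 = 3.34%.
Change = 3.34% − 3.06% = +0.28 pp.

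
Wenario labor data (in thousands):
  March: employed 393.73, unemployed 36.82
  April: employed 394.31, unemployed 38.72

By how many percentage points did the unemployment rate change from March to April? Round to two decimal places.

The unemployment rate changed by +0.39 percentage points.

March: labor force = 393.73 + 36.82 = 430.55; u = 36.82/430.55 = 8.55%.
April: labor force = 394.31 + 38.72 = 433.03; u = 38.72/433.03 = 8.94%.
Change = 8.94% − 8.55% = +0.39 pp.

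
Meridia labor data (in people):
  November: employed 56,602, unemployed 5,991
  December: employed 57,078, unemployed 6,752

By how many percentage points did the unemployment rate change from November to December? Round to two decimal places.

November: labor force = 56,602 + 5,991 = 62,593; u = 5,991/62,593 = 9.57%.
December: labor force = 57,078 + 6,752 = 63,830; u = 6,752/63,830 = 10.58%.
Change = 10.58% − 9.57% = +1.01 pp.

The unemployment rate changed by +1.01 percentage points.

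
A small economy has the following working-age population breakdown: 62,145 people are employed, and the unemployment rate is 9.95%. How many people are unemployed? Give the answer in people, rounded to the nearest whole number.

About 6,867 are unemployed.

Let U be the number unemployed. The labor force is E + U, and U/(E+U) = 0.0995.
So U = 0.0995 × 62,145 / (1 − 0.0995) = 6183.43 / 0.9005 ≈ 6,867.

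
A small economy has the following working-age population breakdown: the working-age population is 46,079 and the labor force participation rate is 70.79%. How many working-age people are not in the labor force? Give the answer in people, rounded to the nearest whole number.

Share not in the labor force = 1 − 0.7079 = 0.2921.
Not in labor force = 0.2921 × 46,079 ≈ 13,460.

About 13,460 are not in the labor force.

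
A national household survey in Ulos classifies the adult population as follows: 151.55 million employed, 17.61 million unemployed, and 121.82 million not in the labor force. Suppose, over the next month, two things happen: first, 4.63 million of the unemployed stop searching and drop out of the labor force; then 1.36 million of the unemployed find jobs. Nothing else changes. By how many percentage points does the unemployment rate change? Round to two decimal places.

The unemployment rate changes by −3.35 percentage points.

Initially, labor force = 151.55 + 17.61 = 169.16 million, so u = 17.61/169.16 = 10.41%.
After the first change, unemployed and labor force both fall by 4.63 → E = 151.55, U = 12.98, labor force = 164.53 million.
After the second change, unemployed falls and employed rises by 1.36; labor force unchanged → E = 152.91, U = 11.62, labor force = 164.53 million.
New unemployment rate = 11.62 / 164.53 = 7.06%.
Change = 7.06% − 10.41% = −3.35 percentage points.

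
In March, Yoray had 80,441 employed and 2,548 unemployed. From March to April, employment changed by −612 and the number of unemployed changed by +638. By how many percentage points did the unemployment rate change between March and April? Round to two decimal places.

The unemployment rate changed by +0.77 percentage points.

March: labor force = 80,441 + 2,548 = 82,989; u = 2,548/82,989 = 3.07%.
April: labor force = 79,829 + 3,186 = 83,015; u = 3,186/83,015 = 3.84%.
Change = 3.84% − 3.07% = +0.77 pp.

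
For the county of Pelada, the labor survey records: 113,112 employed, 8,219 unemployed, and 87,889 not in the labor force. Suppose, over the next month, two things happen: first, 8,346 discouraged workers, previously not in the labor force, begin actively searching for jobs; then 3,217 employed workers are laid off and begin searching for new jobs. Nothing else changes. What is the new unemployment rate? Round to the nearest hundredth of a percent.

New unemployment rate ≈ 15.25%.

Initially, labor force = 113,112 + 8,219 = 121,331, so u = 8,219/121,331 = 6.77%.
After the first change, unemployed and labor force both rise by 8,346 → E = 113,112, U = 16,565, labor force = 129,677.
After the second change, employed falls and unemployed rises by 3,217; labor force unchanged → E = 109,895, U = 19,782, labor force = 129,677.
New unemployment rate = 19,782 / 129,677 = 15.25%.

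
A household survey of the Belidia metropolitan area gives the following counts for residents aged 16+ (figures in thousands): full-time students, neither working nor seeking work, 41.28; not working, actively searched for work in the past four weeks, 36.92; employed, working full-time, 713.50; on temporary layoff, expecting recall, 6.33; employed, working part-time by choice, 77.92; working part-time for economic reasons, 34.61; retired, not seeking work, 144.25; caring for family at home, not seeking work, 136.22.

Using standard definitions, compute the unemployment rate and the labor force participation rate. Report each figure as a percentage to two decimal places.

Unemployment rate ≈ 4.98%; labor force participation rate ≈ 72.99%.

Employed = 713.50 + 77.92 + 34.61 = 826.03 thousand (anyone who worked, including part-time for economic reasons, counts as employed).
Unemployed = 36.92 + 6.33 = 43.25 thousand (jobless and actively searching, or on temporary layoff).
Labor force = 826.03 + 43.25 = 869.28 thousand.
Not in labor force = 41.28 + 144.25 + 136.22 = 321.75 thousand (those not working and not actively searching are outside the labor force).
Civilian working-age population = 869.28 + 321.75 = 1,191.03 thousand.
Unemployment rate = 43.25 / 869.28 = 4.98%.
Labor force participation rate = 869.28 / 1,191.03 = 72.99%.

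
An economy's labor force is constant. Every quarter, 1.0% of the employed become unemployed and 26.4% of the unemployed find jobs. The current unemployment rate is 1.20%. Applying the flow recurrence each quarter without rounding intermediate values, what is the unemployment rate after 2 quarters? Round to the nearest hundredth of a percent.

With a fixed labor force, u_{t+1} = u_t + s·(1−u_t) − f·u_t = u_t·(1−s−f) + s.
Here 1−s−f = 0.726 and s = 0.010.
u_1 = 0.012000 × 0.726 + 0.010 = 0.018712.
u_2 = 0.018712 × 0.726 + 0.010 = 0.023585.

Unemployment rate after two quarters ≈ 2.36%.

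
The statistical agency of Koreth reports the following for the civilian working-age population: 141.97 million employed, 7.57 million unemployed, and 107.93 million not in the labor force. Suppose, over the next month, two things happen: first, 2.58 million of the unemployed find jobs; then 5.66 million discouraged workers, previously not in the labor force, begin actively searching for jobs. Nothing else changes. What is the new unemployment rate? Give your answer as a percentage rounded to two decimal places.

Initially, labor force = 141.97 + 7.57 = 149.54 million, so u = 7.57/149.54 = 5.06%.
After the first change, unemployed falls and employed rises by 2.58; labor force unchanged → E = 144.55, U = 4.99, labor force = 149.54 million.
After the second change, unemployed and labor force both rise by 5.66 → E = 144.55, U = 10.65, labor force = 155.20 million.
New unemployment rate = 10.65 / 155.20 = 6.86%.

New unemployment rate ≈ 6.86%.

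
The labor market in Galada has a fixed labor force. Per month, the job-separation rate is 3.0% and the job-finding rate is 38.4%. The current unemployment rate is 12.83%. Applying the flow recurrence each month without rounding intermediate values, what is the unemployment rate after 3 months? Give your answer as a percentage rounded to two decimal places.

Unemployment rate after three months ≈ 8.37%.

With a fixed labor force, u_{t+1} = u_t + s·(1−u_t) − f·u_t = u_t·(1−s−f) + s.
Here 1−s−f = 0.586 and s = 0.030.
u_1 = 0.128300 × 0.586 + 0.030 = 0.105184.
u_2 = 0.105184 × 0.586 + 0.030 = 0.091638.
u_3 = 0.091638 × 0.586 + 0.030 = 0.083700.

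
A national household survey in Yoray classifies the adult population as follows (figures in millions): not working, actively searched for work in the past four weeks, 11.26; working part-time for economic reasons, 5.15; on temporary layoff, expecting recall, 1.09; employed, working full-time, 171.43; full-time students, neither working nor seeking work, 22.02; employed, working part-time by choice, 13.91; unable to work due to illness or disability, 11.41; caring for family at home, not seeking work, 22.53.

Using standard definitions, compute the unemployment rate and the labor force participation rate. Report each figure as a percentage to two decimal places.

Employed = 5.15 + 171.43 + 13.91 = 190.49 million (anyone who worked, including part-time for economic reasons, counts as employed).
Unemployed = 11.26 + 1.09 = 12.35 million (jobless and actively searching, or on temporary layoff).
Labor force = 190.49 + 12.35 = 202.84 million.
Not in labor force = 22.02 + 11.41 + 22.53 = 55.96 million (those not working and not actively searching are outside the labor force).
Civilian working-age population = 202.84 + 55.96 = 258.80 million.
Unemployment rate = 12.35 / 202.84 = 6.09%.
Labor force participation rate = 202.84 / 258.80 = 78.38%.

Unemployment rate ≈ 6.09%; labor force participation rate ≈ 78.38%.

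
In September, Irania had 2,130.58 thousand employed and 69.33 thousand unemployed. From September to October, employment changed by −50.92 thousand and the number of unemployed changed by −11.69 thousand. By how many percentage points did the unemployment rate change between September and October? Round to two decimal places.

The unemployment rate changed by −0.45 percentage points.

September: labor force = 2,130.58 + 69.33 = 2,199.91; u = 69.33/2,199.91 = 3.15%.
October: labor force = 2,079.66 + 57.64 = 2,137.30; u = 57.64/2,137.30 = 2.70%.
Change = 2.70% − 3.15% = −0.45 pp.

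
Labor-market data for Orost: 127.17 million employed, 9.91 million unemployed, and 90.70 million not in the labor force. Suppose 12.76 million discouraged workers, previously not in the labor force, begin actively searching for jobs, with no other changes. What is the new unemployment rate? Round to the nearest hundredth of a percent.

New unemployment rate ≈ 15.13%.

Initially, labor force = 127.17 + 9.91 = 137.08 million, so u = 9.91/137.08 = 7.23%.
After the change, unemployed and labor force both rise by 12.76 → E = 127.17, U = 22.67, labor force = 149.84 million.
New unemployment rate = 22.67 / 149.84 = 15.13%.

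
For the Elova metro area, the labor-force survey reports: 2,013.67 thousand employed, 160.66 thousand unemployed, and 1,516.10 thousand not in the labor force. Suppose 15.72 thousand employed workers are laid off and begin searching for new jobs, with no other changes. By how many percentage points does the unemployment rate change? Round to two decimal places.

Initially, labor force = 2,013.67 + 160.66 = 2,174.33 thousand, so u = 160.66/2,174.33 = 7.39%.
After the change, employed falls and unemployed rises by 15.72; labor force unchanged → E = 1,997.95, U = 176.38, labor force = 2,174.33 thousand.
New unemployment rate = 176.38 / 2,174.33 = 8.11%.
Change = 8.11% − 7.39% = +0.72 percentage points.

The unemployment rate changes by +0.72 percentage points.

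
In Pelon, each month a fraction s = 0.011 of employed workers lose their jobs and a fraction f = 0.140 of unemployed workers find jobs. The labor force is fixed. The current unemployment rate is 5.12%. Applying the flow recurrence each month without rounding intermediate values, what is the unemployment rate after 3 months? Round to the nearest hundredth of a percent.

With a fixed labor force, u_{t+1} = u_t + s·(1−u_t) − f·u_t = u_t·(1−s−f) + s.
Here 1−s−f = 0.849 and s = 0.011.
u_1 = 0.051200 × 0.849 + 0.011 = 0.054469.
u_2 = 0.054469 × 0.849 + 0.011 = 0.057244.
u_3 = 0.057244 × 0.849 + 0.011 = 0.059600.

Unemployment rate after three months ≈ 5.96%.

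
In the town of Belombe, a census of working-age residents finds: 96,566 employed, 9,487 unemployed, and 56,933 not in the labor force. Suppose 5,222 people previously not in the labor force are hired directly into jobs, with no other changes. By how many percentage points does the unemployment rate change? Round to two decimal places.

Initially, labor force = 96,566 + 9,487 = 106,053, so u = 9,487/106,053 = 8.95%.
After the change, employed and labor force both rise by 5,222; unemployed unchanged → E = 101,788, U = 9,487, labor force = 111,275.
New unemployment rate = 9,487 / 111,275 = 8.53%.
Change = 8.53% − 8.95% = −0.42 percentage points.

The unemployment rate changes by −0.42 percentage points.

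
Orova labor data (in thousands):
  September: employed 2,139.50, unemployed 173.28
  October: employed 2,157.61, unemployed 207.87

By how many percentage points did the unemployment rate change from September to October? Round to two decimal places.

The unemployment rate changed by +1.30 percentage points.

September: labor force = 2,139.50 + 173.28 = 2,312.78; u = 173.28/2,312.78 = 7.49%.
October: labor force = 2,157.61 + 207.87 = 2,365.48; u = 207.87/2,365.48 = 8.79%.
Change = 8.79% − 7.49% = +1.30 pp.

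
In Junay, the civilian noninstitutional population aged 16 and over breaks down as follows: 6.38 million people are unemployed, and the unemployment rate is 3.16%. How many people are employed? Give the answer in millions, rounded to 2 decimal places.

Labor force = U / u = 6.38 / 0.0316 ≈ 201.90 million.
Employed = labor force − unemployed = 201.90 − 6.38 = 195.52 million.

About 195.52 million are employed.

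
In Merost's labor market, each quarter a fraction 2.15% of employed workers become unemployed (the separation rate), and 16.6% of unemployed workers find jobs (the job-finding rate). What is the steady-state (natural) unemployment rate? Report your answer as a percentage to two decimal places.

Steady-state unemployment rate ≈ 11.47%.

At steady state the flows balance: s·E = f·U, so U/(E+U) = s/(s+f).
u* = 2.15 / (2.15 + 16.6) = 2.15 / 18.75 = 11.47%.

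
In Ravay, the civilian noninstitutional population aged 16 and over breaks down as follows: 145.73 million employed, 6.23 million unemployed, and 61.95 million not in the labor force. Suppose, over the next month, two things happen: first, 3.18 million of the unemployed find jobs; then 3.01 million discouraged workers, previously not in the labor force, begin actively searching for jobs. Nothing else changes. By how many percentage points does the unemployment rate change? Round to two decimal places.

The unemployment rate changes by −0.19 percentage points.

Initially, labor force = 145.73 + 6.23 = 151.96 million, so u = 6.23/151.96 = 4.10%.
After the first change, unemployed falls and employed rises by 3.18; labor force unchanged → E = 148.91, U = 3.05, labor force = 151.96 million.
After the second change, unemployed and labor force both rise by 3.01 → E = 148.91, U = 6.06, labor force = 154.97 million.
New unemployment rate = 6.06 / 154.97 = 3.91%.
Change = 3.91% − 4.10% = −0.19 percentage points.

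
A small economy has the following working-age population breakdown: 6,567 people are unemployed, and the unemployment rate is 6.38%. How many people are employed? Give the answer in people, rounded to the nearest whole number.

Labor force = U / u = 6,567 / 0.0638 ≈ 102,931.
Employed = labor force − unemployed = 102,931 − 6,567 = 96,364.

About 96,364 are employed.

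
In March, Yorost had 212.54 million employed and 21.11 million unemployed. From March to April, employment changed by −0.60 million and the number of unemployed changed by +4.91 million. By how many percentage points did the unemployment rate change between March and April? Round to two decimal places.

The unemployment rate changed by +1.90 percentage points.

March: labor force = 212.54 + 21.11 = 233.65; u = 21.11/233.65 = 9.03%.
April: labor force = 211.94 + 26.02 = 237.96; u = 26.02/237.96 = 10.93%.
Change = 10.93% − 9.03% = +1.90 pp.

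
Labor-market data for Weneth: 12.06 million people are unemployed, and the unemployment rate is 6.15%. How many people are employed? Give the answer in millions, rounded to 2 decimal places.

About 184.04 million are employed.

Labor force = U / u = 12.06 / 0.0615 ≈ 196.10 million.
Employed = labor force − unemployed = 196.10 − 12.06 = 184.04 million.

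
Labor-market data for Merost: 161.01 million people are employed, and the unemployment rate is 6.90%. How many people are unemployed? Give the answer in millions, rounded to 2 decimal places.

Let U be the number unemployed. The labor force is E + U, and U/(E+U) = 0.0690.
So U = 0.0690 × 161.01 / (1 − 0.0690) = 11.1097 / 0.9310 ≈ 11.93 million.

About 11.93 million are unemployed.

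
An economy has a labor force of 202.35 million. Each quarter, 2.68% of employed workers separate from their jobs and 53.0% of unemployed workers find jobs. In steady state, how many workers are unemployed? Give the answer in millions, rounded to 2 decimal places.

About 9.74 million are unemployed in steady state.

Steady-state unemployment rate u* = s/(s+f) = 2.68/(2.68+53.0) = 0.048132.
Unemployed = u* × labor force = 0.048132 × 202.35 ≈ 9.74 million.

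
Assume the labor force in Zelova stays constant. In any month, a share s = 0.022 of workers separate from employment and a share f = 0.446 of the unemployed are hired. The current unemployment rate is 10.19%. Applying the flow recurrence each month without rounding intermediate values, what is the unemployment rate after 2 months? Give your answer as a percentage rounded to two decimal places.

With a fixed labor force, u_{t+1} = u_t + s·(1−u_t) − f·u_t = u_t·(1−s−f) + s.
Here 1−s−f = 0.532 and s = 0.022.
u_1 = 0.101900 × 0.532 + 0.022 = 0.076211.
u_2 = 0.076211 × 0.532 + 0.022 = 0.062544.

Unemployment rate after two months ≈ 6.25%.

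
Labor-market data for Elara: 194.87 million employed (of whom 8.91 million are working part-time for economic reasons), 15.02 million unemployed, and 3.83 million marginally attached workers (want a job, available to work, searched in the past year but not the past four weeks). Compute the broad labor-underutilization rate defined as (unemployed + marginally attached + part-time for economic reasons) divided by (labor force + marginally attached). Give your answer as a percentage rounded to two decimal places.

Labor force = 194.87 + 15.02 = 209.89 million.
Numerator = 15.02 + 3.83 + 8.91 = 27.76 million.
Denominator = 209.89 + 3.83 = 213.72 million.
Broad rate = 27.76 / 213.72 = 12.99%.

Broad underutilization rate ≈ 12.99%.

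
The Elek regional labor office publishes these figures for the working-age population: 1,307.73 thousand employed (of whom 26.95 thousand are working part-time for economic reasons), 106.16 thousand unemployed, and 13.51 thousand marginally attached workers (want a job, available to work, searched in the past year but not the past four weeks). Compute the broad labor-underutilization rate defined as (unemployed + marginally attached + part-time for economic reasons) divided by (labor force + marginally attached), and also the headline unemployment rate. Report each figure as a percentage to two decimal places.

Labor force = 1,307.73 + 106.16 = 1,413.89 thousand.
Numerator = 106.16 + 13.51 + 26.95 = 146.62 thousand.
Denominator = 1,413.89 + 13.51 = 1,427.40 thousand.
Broad rate = 146.62 / 1,427.40 = 10.27%.
Headline unemployment rate = 106.16 / 1,413.89 = 7.51%.

Broad underutilization rate ≈ 10.27%; headline unemployment rate ≈ 7.51%.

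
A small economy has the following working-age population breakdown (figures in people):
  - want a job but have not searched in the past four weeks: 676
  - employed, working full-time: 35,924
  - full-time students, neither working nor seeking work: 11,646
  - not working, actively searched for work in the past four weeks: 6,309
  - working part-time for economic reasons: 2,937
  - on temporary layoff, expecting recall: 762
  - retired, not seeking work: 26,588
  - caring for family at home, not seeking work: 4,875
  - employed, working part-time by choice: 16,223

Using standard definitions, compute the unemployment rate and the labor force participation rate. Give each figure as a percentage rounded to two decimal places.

Employed = 35,924 + 2,937 + 16,223 = 55,084 (anyone who worked, including part-time for economic reasons, counts as employed).
Unemployed = 6,309 + 762 = 7,071 (jobless and actively searching, or on temporary layoff).
Labor force = 55,084 + 7,071 = 62,155.
Not in labor force = 676 + 11,646 + 26,588 + 4,875 = 43,785 (those not working and not actively searching are outside the labor force — including those who want a job but have given up searching).
Civilian working-age population = 62,155 + 43,785 = 105,940.
Unemployment rate = 7,071 / 62,155 = 11.38%.
Labor force participation rate = 62,155 / 105,940 = 58.67%.

Unemployment rate ≈ 11.38%; labor force participation rate ≈ 58.67%.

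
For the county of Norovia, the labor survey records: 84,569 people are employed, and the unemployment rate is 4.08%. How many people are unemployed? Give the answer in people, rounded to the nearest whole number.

Let U be the number unemployed. The labor force is E + U, and U/(E+U) = 0.0408.
So U = 0.0408 × 84,569 / (1 − 0.0408) = 3450.42 / 0.9592 ≈ 3,597.

About 3,597 are unemployed.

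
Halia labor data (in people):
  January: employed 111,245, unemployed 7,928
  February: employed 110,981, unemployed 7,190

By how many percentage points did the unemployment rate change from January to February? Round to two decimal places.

The unemployment rate changed by −0.57 percentage points.

January: labor force = 111,245 + 7,928 = 119,173; u = 7,928/119,173 = 6.65%.
February: labor force = 110,981 + 7,190 = 118,171; u = 7,190/118,171 = 6.08%.
Change = 6.08% − 6.65% = −0.57 pp.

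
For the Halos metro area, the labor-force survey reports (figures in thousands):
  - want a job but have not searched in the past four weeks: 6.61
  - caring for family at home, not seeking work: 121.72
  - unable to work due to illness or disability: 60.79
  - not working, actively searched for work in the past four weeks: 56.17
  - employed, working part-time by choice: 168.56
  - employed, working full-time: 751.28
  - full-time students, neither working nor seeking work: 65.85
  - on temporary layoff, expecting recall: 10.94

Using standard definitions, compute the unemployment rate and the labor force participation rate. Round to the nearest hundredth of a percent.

Employed = 168.56 + 751.28 = 919.84 thousand.
Unemployed = 56.17 + 10.94 = 67.11 thousand (jobless and actively searching, or on temporary layoff).
Labor force = 919.84 + 67.11 = 986.95 thousand.
Not in labor force = 6.61 + 121.72 + 60.79 + 65.85 = 254.97 thousand (those not working and not actively searching are outside the labor force — including those who want a job but have given up searching).
Civilian working-age population = 986.95 + 254.97 = 1,241.92 thousand.
Unemployment rate = 67.11 / 986.95 = 6.80%.
Labor force participation rate = 986.95 / 1,241.92 = 79.47%.

Unemployment rate ≈ 6.80%; labor force participation rate ≈ 79.47%.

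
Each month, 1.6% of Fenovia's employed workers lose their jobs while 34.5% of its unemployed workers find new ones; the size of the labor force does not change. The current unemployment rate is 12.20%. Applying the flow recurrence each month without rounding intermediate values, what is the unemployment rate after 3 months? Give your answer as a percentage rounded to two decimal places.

Unemployment rate after three months ≈ 6.46%.

With a fixed labor force, u_{t+1} = u_t + s·(1−u_t) − f·u_t = u_t·(1−s−f) + s.
Here 1−s−f = 0.639 and s = 0.016.
u_1 = 0.122000 × 0.639 + 0.016 = 0.093958.
u_2 = 0.093958 × 0.639 + 0.016 = 0.076039.
u_3 = 0.076039 × 0.639 + 0.016 = 0.064589.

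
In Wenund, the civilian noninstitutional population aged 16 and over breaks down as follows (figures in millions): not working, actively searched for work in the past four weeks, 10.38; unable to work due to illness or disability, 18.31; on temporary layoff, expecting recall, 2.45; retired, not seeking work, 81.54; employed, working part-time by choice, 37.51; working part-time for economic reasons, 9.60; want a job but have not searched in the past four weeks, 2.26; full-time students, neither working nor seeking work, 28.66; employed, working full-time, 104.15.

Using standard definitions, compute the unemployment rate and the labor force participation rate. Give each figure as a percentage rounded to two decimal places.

Unemployment rate ≈ 7.82%; labor force participation rate ≈ 55.65%.

Employed = 37.51 + 9.60 + 104.15 = 151.26 million (anyone who worked, including part-time for economic reasons, counts as employed).
Unemployed = 10.38 + 2.45 = 12.83 million (jobless and actively searching, or on temporary layoff).
Labor force = 151.26 + 12.83 = 164.09 million.
Not in labor force = 18.31 + 81.54 + 2.26 + 28.66 = 130.77 million (those not working and not actively searching are outside the labor force — including those who want a job but have given up searching).
Civilian working-age population = 164.09 + 130.77 = 294.86 million.
Unemployment rate = 12.83 / 164.09 = 7.82%.
Labor force participation rate = 164.09 / 294.86 = 55.65%.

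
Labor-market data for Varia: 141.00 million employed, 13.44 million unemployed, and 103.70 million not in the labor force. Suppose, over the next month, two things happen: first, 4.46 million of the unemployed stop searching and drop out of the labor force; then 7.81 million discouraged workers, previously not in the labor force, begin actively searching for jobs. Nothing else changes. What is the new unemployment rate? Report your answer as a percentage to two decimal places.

New unemployment rate ≈ 10.64%.

Initially, labor force = 141.00 + 13.44 = 154.44 million, so u = 13.44/154.44 = 8.70%.
After the first change, unemployed and labor force both fall by 4.46 → E = 141.00, U = 8.98, labor force = 149.98 million.
After the second change, unemployed and labor force both rise by 7.81 → E = 141.00, U = 16.79, labor force = 157.79 million.
New unemployment rate = 16.79 / 157.79 = 10.64%.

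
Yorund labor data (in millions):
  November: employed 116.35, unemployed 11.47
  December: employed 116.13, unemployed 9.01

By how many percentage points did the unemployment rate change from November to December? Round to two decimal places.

The unemployment rate changed by −1.77 percentage points.

November: labor force = 116.35 + 11.47 = 127.82; u = 11.47/127.82 = 8.97%.
December: labor force = 116.13 + 9.01 = 125.14; u = 9.01/125.14 = 7.20%.
Change = 7.20% − 8.97% = −1.77 pp.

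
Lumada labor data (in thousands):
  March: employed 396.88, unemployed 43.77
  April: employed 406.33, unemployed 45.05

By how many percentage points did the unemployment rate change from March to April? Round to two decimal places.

The unemployment rate changed by +0.05 percentage points.

March: labor force = 396.88 + 43.77 = 440.65; u = 43.77/440.65 = 9.93%.
April: labor force = 406.33 + 45.05 = 451.38; u = 45.05/451.38 = 9.98%.
Change = 9.98% − 9.93% = +0.05 pp.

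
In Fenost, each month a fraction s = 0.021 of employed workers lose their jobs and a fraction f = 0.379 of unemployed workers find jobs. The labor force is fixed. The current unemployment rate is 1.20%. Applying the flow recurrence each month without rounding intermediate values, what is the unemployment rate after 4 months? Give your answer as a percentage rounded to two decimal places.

Unemployment rate after four months ≈ 4.73%.

With a fixed labor force, u_{t+1} = u_t + s·(1−u_t) − f·u_t = u_t·(1−s−f) + s.
Here 1−s−f = 0.600 and s = 0.021.
u_1 = 0.012000 × 0.600 + 0.021 = 0.028200.
u_2 = 0.028200 × 0.600 + 0.021 = 0.037920.
u_3 = 0.037920 × 0.600 + 0.021 = 0.043752.
u_4 = 0.043752 × 0.600 + 0.021 = 0.047251.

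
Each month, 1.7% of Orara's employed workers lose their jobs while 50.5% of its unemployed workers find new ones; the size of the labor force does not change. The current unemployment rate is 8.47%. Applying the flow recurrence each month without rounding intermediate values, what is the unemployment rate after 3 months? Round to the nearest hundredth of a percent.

With a fixed labor force, u_{t+1} = u_t + s·(1−u_t) − f·u_t = u_t·(1−s−f) + s.
Here 1−s−f = 0.478 and s = 0.017.
u_1 = 0.084700 × 0.478 + 0.017 = 0.057487.
u_2 = 0.057487 × 0.478 + 0.017 = 0.044479.
u_3 = 0.044479 × 0.478 + 0.017 = 0.038261.

Unemployment rate after three months ≈ 3.83%.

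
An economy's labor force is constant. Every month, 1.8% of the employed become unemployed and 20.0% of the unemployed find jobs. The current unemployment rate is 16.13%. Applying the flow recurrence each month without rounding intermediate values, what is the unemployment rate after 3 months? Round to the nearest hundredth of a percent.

With a fixed labor force, u_{t+1} = u_t + s·(1−u_t) − f·u_t = u_t·(1−s−f) + s.
Here 1−s−f = 0.782 and s = 0.018.
u_1 = 0.161300 × 0.782 + 0.018 = 0.144137.
u_2 = 0.144137 × 0.782 + 0.018 = 0.130715.
u_3 = 0.130715 × 0.782 + 0.018 = 0.120219.

Unemployment rate after three months ≈ 12.02%.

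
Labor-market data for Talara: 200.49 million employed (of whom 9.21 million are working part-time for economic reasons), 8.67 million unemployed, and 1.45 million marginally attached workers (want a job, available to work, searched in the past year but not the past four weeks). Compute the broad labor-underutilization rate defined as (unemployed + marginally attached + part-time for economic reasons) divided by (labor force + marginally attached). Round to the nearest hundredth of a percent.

Labor force = 200.49 + 8.67 = 209.16 million.
Numerator = 8.67 + 1.45 + 9.21 = 19.33 million.
Denominator = 209.16 + 1.45 = 210.61 million.
Broad rate = 19.33 / 210.61 = 9.18%.

Broad underutilization rate ≈ 9.18%.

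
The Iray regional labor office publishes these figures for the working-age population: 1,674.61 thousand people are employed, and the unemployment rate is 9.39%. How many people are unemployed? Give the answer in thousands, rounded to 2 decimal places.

Let U be the number unemployed. The labor force is E + U, and U/(E+U) = 0.0939.
So U = 0.0939 × 1,674.61 / (1 − 0.0939) = 157.2459 / 0.9061 ≈ 173.54 thousand.

About 173.54 thousand are unemployed.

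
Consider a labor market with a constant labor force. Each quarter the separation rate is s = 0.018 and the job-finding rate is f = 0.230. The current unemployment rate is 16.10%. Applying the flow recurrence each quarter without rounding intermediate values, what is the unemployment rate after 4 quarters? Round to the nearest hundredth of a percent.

With a fixed labor force, u_{t+1} = u_t + s·(1−u_t) − f·u_t = u_t·(1−s−f) + s.
Here 1−s−f = 0.752 and s = 0.018.
u_1 = 0.161000 × 0.752 + 0.018 = 0.139072.
u_2 = 0.139072 × 0.752 + 0.018 = 0.122582.
u_3 = 0.122582 × 0.752 + 0.018 = 0.110182.
u_4 = 0.110182 × 0.752 + 0.018 = 0.100857.

Unemployment rate after four quarters ≈ 10.09%.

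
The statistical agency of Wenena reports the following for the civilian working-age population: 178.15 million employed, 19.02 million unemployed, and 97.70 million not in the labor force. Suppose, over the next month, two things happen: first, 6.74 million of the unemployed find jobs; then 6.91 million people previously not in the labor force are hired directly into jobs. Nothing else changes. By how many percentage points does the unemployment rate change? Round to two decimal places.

The unemployment rate changes by −3.63 percentage points.

Initially, labor force = 178.15 + 19.02 = 197.17 million, so u = 19.02/197.17 = 9.65%.
After the first change, unemployed falls and employed rises by 6.74; labor force unchanged → E = 184.89, U = 12.28, labor force = 197.17 million.
After the second change, employed and labor force both rise by 6.91; unemployed unchanged → E = 191.80, U = 12.28, labor force = 204.08 million.
New unemployment rate = 12.28 / 204.08 = 6.02%.
Change = 6.02% − 9.65% = −3.63 percentage points.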